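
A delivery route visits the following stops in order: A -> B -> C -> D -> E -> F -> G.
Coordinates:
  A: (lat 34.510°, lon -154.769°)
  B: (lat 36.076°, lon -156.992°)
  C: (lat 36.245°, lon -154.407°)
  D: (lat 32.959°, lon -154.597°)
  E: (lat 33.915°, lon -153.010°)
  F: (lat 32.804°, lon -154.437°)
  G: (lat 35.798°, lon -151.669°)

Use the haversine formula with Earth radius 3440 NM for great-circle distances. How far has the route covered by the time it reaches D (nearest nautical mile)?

Leg distances:
A→B: 143.9 NM  (cumulative 143.9 NM)
B→C: 125.7 NM  (cumulative 269.6 NM)
C→D: 197.5 NM  (cumulative 467.1 NM)
Cumulative distance at D ≈ 467 NM.

467 NM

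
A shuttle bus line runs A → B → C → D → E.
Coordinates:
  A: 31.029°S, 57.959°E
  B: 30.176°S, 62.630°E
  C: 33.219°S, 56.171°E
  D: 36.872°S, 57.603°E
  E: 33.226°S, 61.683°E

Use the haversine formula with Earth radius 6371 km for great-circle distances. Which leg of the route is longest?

B–C

Leg distances:
A→B: 457.0 km
B→C: 698.3 km
C→D: 426.6 km
D→E: 549.7 km
The longest leg is B–C at 698.3 km.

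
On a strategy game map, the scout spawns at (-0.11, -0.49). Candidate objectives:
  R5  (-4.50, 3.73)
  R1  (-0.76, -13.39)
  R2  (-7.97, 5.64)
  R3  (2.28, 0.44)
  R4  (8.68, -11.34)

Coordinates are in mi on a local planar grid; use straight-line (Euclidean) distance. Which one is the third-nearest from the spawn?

Distances from the spawn ((-0.11, -0.49)):
R3: 2.6 mi
R5: 6.1 mi
R2: 10.0 mi
R1: 12.9 mi
R4: 14.0 mi
The third-nearest is R2 at 10.0 mi.

R2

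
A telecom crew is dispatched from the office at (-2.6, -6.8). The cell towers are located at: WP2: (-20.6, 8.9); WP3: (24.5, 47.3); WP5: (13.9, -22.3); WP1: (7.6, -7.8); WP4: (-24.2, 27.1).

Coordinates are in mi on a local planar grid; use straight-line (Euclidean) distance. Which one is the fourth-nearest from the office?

WP4

Distances from the office ((-2.6, -6.8)):
WP1: 10.2 mi
WP5: 22.6 mi
WP2: 23.9 mi
WP4: 40.2 mi
WP3: 60.5 mi
The fourth-nearest is WP4 at 40.2 mi.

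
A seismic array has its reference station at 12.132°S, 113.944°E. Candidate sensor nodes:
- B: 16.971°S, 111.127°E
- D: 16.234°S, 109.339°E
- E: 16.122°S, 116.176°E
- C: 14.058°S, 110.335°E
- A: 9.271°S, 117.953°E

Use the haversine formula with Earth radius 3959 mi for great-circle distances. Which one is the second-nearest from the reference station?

Distance to each, sorted:
C: 276.9 mi
E: 313.6 mi
A: 336.4 mi
B: 383.8 mi
D: 418.9 mi
The second-nearest is E at 313.6 mi.

E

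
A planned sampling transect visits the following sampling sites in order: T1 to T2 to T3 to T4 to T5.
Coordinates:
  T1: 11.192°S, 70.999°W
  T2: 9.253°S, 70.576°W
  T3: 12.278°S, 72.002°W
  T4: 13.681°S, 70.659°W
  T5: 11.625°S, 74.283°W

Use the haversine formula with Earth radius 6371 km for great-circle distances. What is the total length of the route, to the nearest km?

1259 km

Leg distances:
T1→T2: 220.5 km  (cumulative 220.5 km)
T2→T3: 370.7 km  (cumulative 591.2 km)
T3→T4: 213.3 km  (cumulative 804.5 km)
T4→T5: 454.8 km  (cumulative 1259.3 km)
Total route length ≈ 1259 km.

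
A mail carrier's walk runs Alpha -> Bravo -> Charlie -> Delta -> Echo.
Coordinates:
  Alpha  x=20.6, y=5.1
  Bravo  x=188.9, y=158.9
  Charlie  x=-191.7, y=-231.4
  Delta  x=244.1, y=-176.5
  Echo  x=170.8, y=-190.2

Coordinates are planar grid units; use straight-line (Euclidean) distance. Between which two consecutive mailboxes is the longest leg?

Bravo–Charlie

Leg distances:
Alpha→Bravo: 228.0
Bravo→Charlie: 545.2
Charlie→Delta: 439.2
Delta→Echo: 74.6
The longest leg is Bravo–Charlie at 545.2.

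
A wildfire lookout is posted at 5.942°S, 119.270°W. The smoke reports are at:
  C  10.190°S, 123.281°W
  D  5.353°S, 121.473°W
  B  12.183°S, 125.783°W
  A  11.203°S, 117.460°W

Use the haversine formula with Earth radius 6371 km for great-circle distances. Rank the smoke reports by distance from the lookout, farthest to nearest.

Distance from the lookout at 5.942°S, 119.270°W to each:
B 12.183°S, 125.783°W: 996.2 km
C 10.190°S, 123.281°W: 646.5 km
A 11.203°S, 117.460°W: 617.9 km
D 5.353°S, 121.473°W: 252.4 km

B, C, A, D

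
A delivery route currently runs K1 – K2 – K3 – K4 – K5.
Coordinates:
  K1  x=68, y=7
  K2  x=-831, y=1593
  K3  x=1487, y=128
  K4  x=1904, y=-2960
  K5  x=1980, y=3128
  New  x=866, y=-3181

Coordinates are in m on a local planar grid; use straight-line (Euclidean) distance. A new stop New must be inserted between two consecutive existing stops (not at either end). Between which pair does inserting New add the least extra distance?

Added distance for inserting New between each consecutive pair:
K1–K2: 6529.9 m
K2–K3: 5691.3 m
K3–K4: 1312.0 m
K4–K5: 1379.4 m
Smallest added distance is 1312.0 m, inserting between K3 and K4.

between K3 and K4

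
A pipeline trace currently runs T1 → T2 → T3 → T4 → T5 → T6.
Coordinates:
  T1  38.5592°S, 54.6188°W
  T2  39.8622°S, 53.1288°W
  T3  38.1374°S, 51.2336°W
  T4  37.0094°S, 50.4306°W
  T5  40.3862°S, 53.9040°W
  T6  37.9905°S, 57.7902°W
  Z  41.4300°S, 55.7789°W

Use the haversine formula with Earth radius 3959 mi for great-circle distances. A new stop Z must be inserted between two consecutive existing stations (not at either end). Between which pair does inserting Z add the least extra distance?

between T5 and T6

Added distance for inserting Z between each consecutive pair:
T1–T2: 263.5 mi
T2–T3: 351.0 mi
T3–T4: 660.6 mi
T4–T5: 240.9 mi
T5–T6: 116.3 mi
Smallest added distance is 116.3 mi, inserting between T5 and T6.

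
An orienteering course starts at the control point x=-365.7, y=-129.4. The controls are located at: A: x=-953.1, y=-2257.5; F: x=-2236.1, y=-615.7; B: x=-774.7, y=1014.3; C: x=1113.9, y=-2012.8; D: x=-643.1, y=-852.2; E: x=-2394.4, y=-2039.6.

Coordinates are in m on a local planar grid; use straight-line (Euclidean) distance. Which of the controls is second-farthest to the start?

Distances from the start (x=-365.7, y=-129.4):
E: 2786.5 m
C: 2395.1 m
A: 2207.7 m
F: 1932.6 m
B: 1214.6 m
D: 774.2 m
The second-farthest is C at 2395.1 m.

C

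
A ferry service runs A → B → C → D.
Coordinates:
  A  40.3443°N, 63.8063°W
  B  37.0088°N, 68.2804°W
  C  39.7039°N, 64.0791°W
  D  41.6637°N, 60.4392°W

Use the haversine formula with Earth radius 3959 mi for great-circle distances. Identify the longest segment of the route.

A–B

Leg distances:
A→B: 333.6 mi
B→C: 294.0 mi
C→D: 233.9 mi
The longest leg is A–B at 333.6 mi.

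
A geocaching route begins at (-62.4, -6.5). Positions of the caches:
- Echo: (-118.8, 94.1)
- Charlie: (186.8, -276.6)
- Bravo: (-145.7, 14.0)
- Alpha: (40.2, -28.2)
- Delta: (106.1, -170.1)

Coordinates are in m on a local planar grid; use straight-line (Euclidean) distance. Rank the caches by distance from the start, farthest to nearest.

Charlie, Delta, Echo, Alpha, Bravo

Computing each straight-line distance from (-62.4, -6.5):
Charlie (186.8, -276.6): 367.5 m
Delta (106.1, -170.1): 234.9 m
Echo (-118.8, 94.1): 115.3 m
Alpha (40.2, -28.2): 104.9 m
Bravo (-145.7, 14.0): 85.8 m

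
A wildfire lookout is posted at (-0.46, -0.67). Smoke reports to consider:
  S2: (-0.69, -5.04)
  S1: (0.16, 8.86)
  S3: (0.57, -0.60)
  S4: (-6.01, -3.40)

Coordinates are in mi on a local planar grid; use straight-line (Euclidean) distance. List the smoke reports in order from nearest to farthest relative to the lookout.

S3, S2, S4, S1

Distance from the lookout at (-0.46, -0.67) to each:
S3 (0.57, -0.60): 1.0 mi
S2 (-0.69, -5.04): 4.4 mi
S4 (-6.01, -3.40): 6.2 mi
S1 (0.16, 8.86): 9.6 mi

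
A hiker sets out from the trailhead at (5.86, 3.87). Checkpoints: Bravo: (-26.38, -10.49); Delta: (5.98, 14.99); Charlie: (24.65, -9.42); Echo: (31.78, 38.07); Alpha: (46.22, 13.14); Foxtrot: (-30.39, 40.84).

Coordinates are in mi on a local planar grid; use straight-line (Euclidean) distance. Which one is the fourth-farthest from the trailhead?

Bravo

Distance to each, sorted:
Foxtrot: 51.8 mi
Echo: 42.9 mi
Alpha: 41.4 mi
Bravo: 35.3 mi
Charlie: 23.0 mi
Delta: 11.1 mi
The fourth-farthest is Bravo at 35.3 mi.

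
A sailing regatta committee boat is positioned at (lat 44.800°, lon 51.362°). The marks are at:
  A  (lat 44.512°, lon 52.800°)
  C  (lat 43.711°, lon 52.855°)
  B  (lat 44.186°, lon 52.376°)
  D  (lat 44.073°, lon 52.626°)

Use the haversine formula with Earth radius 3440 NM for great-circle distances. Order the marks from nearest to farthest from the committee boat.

B, A, D, C

Distance from the committee boat at (lat 44.800°, lon 51.362°) to each:
B (lat 44.186°, lon 52.376°): 57.0 NM
A (lat 44.512°, lon 52.800°): 63.8 NM
D (lat 44.073°, lon 52.626°): 69.6 NM
C (lat 43.711°, lon 52.855°): 91.6 NM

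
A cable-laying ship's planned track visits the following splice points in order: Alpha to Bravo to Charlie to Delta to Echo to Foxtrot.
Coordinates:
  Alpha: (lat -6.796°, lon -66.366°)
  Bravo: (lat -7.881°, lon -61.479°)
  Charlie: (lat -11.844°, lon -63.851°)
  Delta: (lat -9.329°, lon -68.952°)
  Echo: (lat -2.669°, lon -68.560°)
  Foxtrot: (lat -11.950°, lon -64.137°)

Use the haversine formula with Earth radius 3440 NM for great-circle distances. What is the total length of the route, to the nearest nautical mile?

1928 NM

Leg distances:
Alpha→Bravo: 298.2 NM  (cumulative 298.2 NM)
Bravo→Charlie: 276.2 NM  (cumulative 574.4 NM)
Charlie→Delta: 336.8 NM  (cumulative 911.2 NM)
Delta→Echo: 400.5 NM  (cumulative 1311.7 NM)
Echo→Foxtrot: 616.2 NM  (cumulative 1927.9 NM)
Total route length ≈ 1928 NM.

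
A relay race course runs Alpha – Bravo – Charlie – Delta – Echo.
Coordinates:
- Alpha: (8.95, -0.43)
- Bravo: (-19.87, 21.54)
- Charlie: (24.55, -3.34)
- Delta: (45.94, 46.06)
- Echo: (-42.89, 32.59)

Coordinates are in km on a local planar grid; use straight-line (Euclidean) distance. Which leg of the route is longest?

Leg distances:
Alpha→Bravo: 36.2 km
Bravo→Charlie: 50.9 km
Charlie→Delta: 53.8 km
Delta→Echo: 89.8 km
The longest leg is Delta–Echo at 89.8 km.

Delta–Echo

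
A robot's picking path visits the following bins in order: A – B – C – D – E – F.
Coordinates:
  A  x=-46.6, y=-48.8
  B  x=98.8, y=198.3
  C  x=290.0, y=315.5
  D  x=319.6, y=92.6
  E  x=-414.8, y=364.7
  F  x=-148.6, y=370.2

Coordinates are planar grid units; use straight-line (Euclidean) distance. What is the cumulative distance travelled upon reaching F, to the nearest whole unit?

Leg distances:
A→B: 286.7  (cumulative 286.7)
B→C: 224.3  (cumulative 511.0)
C→D: 224.9  (cumulative 735.8)
D→E: 783.2  (cumulative 1519.0)
E→F: 266.3  (cumulative 1785.3)
Cumulative distance at F ≈ 1785.

1785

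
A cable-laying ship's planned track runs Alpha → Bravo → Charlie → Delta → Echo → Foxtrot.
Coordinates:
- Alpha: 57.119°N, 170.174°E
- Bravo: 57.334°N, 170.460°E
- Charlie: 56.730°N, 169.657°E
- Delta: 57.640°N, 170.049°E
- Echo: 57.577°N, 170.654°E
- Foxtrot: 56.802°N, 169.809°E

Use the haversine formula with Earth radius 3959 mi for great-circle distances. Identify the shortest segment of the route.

Leg distances:
Alpha→Bravo: 18.3 mi
Bravo→Charlie: 51.5 mi
Charlie→Delta: 64.6 mi
Delta→Echo: 22.8 mi
Echo→Foxtrot: 62.2 mi
The shortest leg is Alpha–Bravo at 18.3 mi.

Alpha–Bravo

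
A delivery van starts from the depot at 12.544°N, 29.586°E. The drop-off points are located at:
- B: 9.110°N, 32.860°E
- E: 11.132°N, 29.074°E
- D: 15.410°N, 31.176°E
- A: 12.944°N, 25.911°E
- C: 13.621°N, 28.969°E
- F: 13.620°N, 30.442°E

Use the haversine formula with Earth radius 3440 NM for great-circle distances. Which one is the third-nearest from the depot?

Distances from the depot (12.544°N, 29.586°E):
C: 74.0 NM
F: 81.7 NM
E: 90.0 NM
D: 195.4 NM
A: 216.5 NM
B: 282.4 NM
The third-nearest is E at 90.0 NM.

E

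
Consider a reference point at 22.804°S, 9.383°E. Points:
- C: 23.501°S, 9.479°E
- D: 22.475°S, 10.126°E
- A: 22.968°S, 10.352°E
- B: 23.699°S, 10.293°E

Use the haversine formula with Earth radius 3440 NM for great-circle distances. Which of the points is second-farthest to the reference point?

A

Distances from the reference point (22.804°S, 9.383°E):
B: 73.5 NM
A: 54.5 NM
D: 45.7 NM
C: 42.2 NM
The second-farthest is A at 54.5 NM.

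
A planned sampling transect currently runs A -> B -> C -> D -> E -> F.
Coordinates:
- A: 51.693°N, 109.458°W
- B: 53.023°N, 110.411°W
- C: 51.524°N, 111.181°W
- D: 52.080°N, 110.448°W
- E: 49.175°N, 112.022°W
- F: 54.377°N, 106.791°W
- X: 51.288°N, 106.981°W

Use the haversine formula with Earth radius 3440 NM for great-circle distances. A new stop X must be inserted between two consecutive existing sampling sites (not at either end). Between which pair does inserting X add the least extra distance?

Added distance for inserting X between each consecutive pair:
A–B: 172.3 NM
B–C: 227.3 NM
C–D: 252.4 NM
D–E: 184.5 NM
E–F: 49.4 NM
Smallest added distance is 49.4 NM, inserting between E and F.

between E and F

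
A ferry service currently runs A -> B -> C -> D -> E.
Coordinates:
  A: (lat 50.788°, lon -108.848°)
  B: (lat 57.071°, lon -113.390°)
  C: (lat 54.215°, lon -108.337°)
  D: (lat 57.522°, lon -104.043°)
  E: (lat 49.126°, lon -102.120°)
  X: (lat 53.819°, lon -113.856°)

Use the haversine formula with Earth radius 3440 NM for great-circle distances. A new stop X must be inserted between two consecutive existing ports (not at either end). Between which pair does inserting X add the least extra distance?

Added distance for inserting X between each consecutive pair:
A–B: 44.7 NM
B–C: 149.8 NM
C–D: 349.7 NM
D–E: 411.0 NM
Smallest added distance is 44.7 NM, inserting between A and B.

between A and B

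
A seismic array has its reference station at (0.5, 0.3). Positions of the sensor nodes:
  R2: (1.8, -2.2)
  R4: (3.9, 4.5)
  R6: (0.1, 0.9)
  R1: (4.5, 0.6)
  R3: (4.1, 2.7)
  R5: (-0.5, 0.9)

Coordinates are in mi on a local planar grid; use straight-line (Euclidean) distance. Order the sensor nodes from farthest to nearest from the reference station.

R4, R3, R1, R2, R5, R6

Computing each straight-line distance from (0.5, 0.3):
R4 (3.9, 4.5): 5.4 mi
R3 (4.1, 2.7): 4.3 mi
R1 (4.5, 0.6): 4.0 mi
R2 (1.8, -2.2): 2.8 mi
R5 (-0.5, 0.9): 1.2 mi
R6 (0.1, 0.9): 0.7 mi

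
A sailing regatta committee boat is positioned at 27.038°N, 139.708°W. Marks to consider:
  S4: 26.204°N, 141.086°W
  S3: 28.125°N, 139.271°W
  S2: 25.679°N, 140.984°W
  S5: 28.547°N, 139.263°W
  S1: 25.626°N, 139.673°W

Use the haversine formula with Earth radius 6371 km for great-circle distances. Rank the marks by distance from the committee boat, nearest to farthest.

S3, S1, S4, S5, S2

Distances from the committee boat:
S3 28.125°N, 139.271°W: 128.3 km
S1 25.626°N, 139.673°W: 157.0 km
S4 26.204°N, 141.086°W: 165.4 km
S5 28.547°N, 139.263°W: 173.4 km
S2 25.679°N, 140.984°W: 197.5 km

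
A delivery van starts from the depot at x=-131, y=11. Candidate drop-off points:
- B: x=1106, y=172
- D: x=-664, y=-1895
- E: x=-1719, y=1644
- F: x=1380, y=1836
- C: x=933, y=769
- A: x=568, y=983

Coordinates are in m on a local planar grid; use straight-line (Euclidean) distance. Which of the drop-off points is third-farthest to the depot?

Distances from the depot (x=-131, y=11):
F: 2369.3 m
E: 2277.8 m
D: 1979.1 m
C: 1306.4 m
B: 1247.4 m
A: 1197.2 m
The third-farthest is D at 1979.1 m.

D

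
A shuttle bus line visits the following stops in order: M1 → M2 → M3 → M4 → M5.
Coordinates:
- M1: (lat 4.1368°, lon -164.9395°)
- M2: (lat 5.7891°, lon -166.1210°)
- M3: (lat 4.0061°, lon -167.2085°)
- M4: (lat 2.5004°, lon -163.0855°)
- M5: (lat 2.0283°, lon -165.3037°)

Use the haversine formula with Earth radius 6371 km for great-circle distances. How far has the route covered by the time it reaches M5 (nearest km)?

1197 km

Leg distances:
M1→M2: 225.6 km  (cumulative 225.6 km)
M2→M3: 232.0 km  (cumulative 457.6 km)
M3→M4: 487.4 km  (cumulative 944.9 km)
M4→M5: 252.0 km  (cumulative 1196.9 km)
Cumulative distance at M5 ≈ 1197 km.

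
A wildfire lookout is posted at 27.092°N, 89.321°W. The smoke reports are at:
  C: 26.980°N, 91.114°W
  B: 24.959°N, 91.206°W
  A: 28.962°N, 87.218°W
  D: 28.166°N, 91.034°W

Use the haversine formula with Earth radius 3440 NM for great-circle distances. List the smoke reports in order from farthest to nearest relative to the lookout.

Distances from the lookout:
B 24.959°N, 91.206°W: 163.5 NM
A 28.962°N, 87.218°W: 158.2 NM
D 28.166°N, 91.034°W: 111.6 NM
C 26.980°N, 91.114°W: 96.1 NM

B, A, D, C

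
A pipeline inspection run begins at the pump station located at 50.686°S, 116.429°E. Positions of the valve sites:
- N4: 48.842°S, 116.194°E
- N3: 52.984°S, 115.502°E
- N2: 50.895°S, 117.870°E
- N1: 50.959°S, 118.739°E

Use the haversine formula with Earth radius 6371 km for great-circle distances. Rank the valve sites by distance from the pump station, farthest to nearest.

Computing each great-circle distance from 50.686°S, 116.429°E:
N3 52.984°S, 115.502°E: 263.3 km
N4 48.842°S, 116.194°E: 205.7 km
N1 50.959°S, 118.739°E: 165.1 km
N2 50.895°S, 117.870°E: 103.9 km

N3, N4, N1, N2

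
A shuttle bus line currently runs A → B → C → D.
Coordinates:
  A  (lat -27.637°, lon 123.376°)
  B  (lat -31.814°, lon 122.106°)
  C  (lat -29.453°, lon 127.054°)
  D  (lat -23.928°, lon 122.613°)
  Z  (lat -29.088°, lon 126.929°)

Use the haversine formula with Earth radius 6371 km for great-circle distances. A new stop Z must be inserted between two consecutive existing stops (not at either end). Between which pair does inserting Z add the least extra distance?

Added distance for inserting Z between each consecutive pair:
A–B: 455.6 km
B–C: 53.8 km
C–D: 2.7 km
Smallest added distance is 2.7 km, inserting between C and D.

between C and D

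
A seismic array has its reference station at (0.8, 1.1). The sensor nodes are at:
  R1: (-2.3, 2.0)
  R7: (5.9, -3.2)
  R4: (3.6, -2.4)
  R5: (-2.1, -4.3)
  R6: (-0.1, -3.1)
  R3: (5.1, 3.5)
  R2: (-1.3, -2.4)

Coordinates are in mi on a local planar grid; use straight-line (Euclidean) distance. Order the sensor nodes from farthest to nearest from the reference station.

Distance from the reference station at (0.8, 1.1) to each:
R7 (5.9, -3.2): 6.7 mi
R5 (-2.1, -4.3): 6.1 mi
R3 (5.1, 3.5): 4.9 mi
R4 (3.6, -2.4): 4.5 mi
R6 (-0.1, -3.1): 4.3 mi
R2 (-1.3, -2.4): 4.1 mi
R1 (-2.3, 2.0): 3.2 mi

R7, R5, R3, R4, R6, R2, R1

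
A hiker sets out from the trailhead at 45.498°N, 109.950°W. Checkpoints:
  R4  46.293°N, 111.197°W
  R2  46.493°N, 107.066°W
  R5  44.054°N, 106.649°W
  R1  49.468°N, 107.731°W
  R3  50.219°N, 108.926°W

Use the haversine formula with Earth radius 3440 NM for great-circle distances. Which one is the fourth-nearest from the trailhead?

Distances from the trailhead (45.498°N, 109.950°W):
R4: 70.7 NM
R2: 134.3 NM
R5: 165.2 NM
R1: 254.8 NM
R3: 286.4 NM
The fourth-nearest is R1 at 254.8 NM.

R1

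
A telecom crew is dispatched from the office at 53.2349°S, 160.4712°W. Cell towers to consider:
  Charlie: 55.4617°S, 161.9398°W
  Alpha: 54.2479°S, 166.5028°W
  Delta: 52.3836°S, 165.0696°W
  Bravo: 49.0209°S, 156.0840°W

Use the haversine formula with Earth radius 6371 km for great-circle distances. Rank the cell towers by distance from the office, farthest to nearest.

Bravo, Alpha, Delta, Charlie

Computing each great-circle distance from 53.2349°S, 160.4712°W:
Bravo 49.0209°S, 156.0840°W: 559.5 km
Alpha 54.2479°S, 166.5028°W: 412.2 km
Delta 52.3836°S, 165.0696°W: 323.2 km
Charlie 55.4617°S, 161.9398°W: 265.3 km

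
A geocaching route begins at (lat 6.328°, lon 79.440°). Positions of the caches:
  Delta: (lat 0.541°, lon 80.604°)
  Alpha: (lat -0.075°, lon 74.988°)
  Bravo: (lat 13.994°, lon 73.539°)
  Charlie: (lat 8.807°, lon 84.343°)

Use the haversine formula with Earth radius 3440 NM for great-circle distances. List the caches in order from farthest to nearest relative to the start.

Distances from the start:
Bravo (lat 13.994°, lon 73.539°): 577.3 NM
Alpha (lat -0.075°, lon 74.988°): 467.9 NM
Delta (lat 0.541°, lon 80.604°): 354.4 NM
Charlie (lat 8.807°, lon 84.343°): 327.6 NM

Bravo, Alpha, Delta, Charlie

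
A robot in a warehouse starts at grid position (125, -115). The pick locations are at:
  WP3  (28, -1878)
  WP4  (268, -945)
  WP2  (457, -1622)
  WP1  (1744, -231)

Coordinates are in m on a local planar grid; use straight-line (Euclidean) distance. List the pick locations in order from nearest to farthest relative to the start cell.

Computing each straight-line distance from (125, -115):
WP4 (268, -945): 842.2 m
WP2 (457, -1622): 1543.1 m
WP1 (1744, -231): 1623.2 m
WP3 (28, -1878): 1765.7 m

WP4, WP2, WP1, WP3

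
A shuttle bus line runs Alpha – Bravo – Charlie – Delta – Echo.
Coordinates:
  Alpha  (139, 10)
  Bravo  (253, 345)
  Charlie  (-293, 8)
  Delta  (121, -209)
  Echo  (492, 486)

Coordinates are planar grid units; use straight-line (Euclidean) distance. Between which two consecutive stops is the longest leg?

Delta–Echo

Leg distances:
Alpha→Bravo: 353.9
Bravo→Charlie: 641.6
Charlie→Delta: 467.4
Delta→Echo: 787.8
The longest leg is Delta–Echo at 787.8.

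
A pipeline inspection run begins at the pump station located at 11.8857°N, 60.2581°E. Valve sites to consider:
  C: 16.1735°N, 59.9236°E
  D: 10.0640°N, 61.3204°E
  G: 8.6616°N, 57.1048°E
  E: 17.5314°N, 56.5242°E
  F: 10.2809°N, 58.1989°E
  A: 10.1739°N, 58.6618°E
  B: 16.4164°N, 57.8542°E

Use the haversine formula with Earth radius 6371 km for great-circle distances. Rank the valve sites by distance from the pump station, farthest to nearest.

Distances from the pump station:
E 17.5314°N, 56.5242°E: 745.1 km
B 16.4164°N, 57.8542°E: 566.5 km
G 8.6616°N, 57.1048°E: 497.5 km
C 16.1735°N, 59.9236°E: 478.1 km
F 10.2809°N, 58.1989°E: 286.9 km
A 10.1739°N, 58.6618°E: 258.0 km
D 10.0640°N, 61.3204°E: 233.4 km

E, B, G, C, F, A, D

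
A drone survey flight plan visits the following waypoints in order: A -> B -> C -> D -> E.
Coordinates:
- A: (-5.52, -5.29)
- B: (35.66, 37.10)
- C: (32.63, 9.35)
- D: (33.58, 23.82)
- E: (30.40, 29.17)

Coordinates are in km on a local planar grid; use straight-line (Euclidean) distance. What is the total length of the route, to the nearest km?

Leg distances:
A→B: 59.1 km  (cumulative 59.1 km)
B→C: 27.9 km  (cumulative 87.0 km)
C→D: 14.5 km  (cumulative 101.5 km)
D→E: 6.2 km  (cumulative 107.7 km)
Total route length ≈ 108 km.

108 km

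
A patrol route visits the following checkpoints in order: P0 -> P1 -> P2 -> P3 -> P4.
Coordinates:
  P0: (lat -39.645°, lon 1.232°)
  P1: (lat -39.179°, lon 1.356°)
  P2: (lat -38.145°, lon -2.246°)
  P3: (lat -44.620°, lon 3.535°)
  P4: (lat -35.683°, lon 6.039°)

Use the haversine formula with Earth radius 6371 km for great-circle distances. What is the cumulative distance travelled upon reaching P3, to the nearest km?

1252 km

Leg distances:
P0→P1: 52.9 km  (cumulative 52.9 km)
P1→P2: 333.2 km  (cumulative 386.1 km)
P2→P3: 866.1 km  (cumulative 1252.2 km)
Cumulative distance at P3 ≈ 1252 km.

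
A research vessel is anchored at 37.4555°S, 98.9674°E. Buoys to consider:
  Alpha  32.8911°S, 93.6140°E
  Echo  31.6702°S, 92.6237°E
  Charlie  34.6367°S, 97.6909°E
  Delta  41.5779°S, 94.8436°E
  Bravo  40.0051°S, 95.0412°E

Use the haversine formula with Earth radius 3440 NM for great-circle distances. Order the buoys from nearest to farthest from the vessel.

Distances from the vessel:
Charlie 34.6367°S, 97.6909°E: 180.2 NM
Bravo 40.0051°S, 95.0412°E: 239.2 NM
Delta 41.5779°S, 94.8436°E: 312.5 NM
Alpha 32.8911°S, 93.6140°E: 379.5 NM
Echo 31.6702°S, 92.6237°E: 467.7 NM

Charlie, Bravo, Delta, Alpha, Echo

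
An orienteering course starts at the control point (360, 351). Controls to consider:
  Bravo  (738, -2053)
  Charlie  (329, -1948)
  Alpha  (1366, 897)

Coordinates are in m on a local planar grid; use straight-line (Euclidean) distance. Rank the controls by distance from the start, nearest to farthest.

Alpha, Charlie, Bravo

Distance from the start at (360, 351) to each:
Alpha (1366, 897): 1144.6 m
Charlie (329, -1948): 2299.2 m
Bravo (738, -2053): 2433.5 m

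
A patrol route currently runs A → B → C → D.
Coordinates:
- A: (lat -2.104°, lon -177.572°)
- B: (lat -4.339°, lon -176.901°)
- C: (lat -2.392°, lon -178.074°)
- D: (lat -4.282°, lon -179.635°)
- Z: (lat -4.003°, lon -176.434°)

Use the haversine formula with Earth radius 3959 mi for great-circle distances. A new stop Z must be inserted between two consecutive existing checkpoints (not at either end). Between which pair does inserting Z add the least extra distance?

between A and B

Added distance for inserting Z between each consecutive pair:
A–B: 31.4 mi
B–C: 41.4 mi
C–D: 210.9 mi
Smallest added distance is 31.4 mi, inserting between A and B.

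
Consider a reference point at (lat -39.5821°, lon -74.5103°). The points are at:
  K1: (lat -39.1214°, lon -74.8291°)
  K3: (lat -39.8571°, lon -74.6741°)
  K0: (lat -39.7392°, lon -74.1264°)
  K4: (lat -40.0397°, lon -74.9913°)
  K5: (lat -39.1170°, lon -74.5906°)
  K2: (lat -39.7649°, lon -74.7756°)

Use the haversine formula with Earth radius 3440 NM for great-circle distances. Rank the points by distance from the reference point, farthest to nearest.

Computing each great-circle distance from (lat -39.5821°, lon -74.5103°):
K4 (lat -40.0397°, lon -74.9913°): 35.3 NM
K1 (lat -39.1214°, lon -74.8291°): 31.4 NM
K5 (lat -39.1170°, lon -74.5906°): 28.2 NM
K0 (lat -39.7392°, lon -74.1264°): 20.1 NM
K3 (lat -39.8571°, lon -74.6741°): 18.2 NM
K2 (lat -39.7649°, lon -74.7756°): 16.5 NM

K4, K1, K5, K0, K3, K2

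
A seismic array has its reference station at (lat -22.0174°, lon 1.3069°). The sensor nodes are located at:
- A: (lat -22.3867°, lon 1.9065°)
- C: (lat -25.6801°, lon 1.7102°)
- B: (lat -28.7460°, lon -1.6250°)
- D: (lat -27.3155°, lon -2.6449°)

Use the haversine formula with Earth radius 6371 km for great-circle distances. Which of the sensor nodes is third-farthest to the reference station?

C

Distance to each, sorted:
B: 804.0 km
D: 711.6 km
C: 409.3 km
A: 74.1 km
The third-farthest is C at 409.3 km.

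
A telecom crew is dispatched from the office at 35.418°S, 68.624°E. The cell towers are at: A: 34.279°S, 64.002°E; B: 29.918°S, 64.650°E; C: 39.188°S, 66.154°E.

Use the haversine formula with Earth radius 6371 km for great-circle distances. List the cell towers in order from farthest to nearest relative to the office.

B, C, A

Distances from the office:
B 29.918°S, 64.650°E: 715.6 km
C 39.188°S, 66.154°E: 472.7 km
A 34.279°S, 64.002°E: 440.3 km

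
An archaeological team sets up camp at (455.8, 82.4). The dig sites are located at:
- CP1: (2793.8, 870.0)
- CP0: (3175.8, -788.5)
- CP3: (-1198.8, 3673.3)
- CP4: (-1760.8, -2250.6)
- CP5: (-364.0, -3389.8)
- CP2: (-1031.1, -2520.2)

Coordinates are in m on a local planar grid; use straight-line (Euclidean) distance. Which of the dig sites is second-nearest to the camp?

Distance to each, sorted:
CP1: 2467.1 m
CP0: 2856.0 m
CP2: 2997.4 m
CP4: 3218.1 m
CP5: 3567.7 m
CP3: 3953.8 m
The second-nearest is CP0 at 2856.0 m.

CP0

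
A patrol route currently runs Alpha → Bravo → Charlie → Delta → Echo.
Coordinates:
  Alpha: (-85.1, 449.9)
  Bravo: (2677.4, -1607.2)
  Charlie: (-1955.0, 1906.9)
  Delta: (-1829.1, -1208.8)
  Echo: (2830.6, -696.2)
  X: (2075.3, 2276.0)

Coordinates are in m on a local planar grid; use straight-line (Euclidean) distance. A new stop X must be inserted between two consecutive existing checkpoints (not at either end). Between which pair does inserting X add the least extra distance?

Added distance for inserting X between each consecutive pair:
Alpha–Bravo: 3314.1 m
Bravo–Charlie: 2162.3 m
Charlie–Delta: 6162.3 m
Delta–Echo: 3612.2 m
Smallest added distance is 2162.3 m, inserting between Bravo and Charlie.

between Bravo and Charlie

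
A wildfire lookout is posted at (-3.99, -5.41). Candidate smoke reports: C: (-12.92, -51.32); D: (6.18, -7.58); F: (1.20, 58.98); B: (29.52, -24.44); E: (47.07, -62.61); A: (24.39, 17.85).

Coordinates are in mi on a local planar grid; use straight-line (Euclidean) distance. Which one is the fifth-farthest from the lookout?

Distances from the lookout ((-3.99, -5.41)):
E: 76.7 mi
F: 64.6 mi
C: 46.8 mi
B: 38.5 mi
A: 36.7 mi
D: 10.4 mi
The fifth-farthest is A at 36.7 mi.

A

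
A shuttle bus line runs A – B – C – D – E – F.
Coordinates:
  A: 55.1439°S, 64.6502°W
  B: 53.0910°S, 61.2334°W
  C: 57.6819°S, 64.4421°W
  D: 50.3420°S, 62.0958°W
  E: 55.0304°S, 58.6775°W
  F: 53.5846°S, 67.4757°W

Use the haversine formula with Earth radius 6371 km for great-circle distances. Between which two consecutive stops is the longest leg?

Leg distances:
A→B: 318.8 km
B→C: 549.1 km
C→D: 830.3 km
D→E: 569.8 km
E→F: 592.5 km
The longest leg is C–D at 830.3 km.

C–D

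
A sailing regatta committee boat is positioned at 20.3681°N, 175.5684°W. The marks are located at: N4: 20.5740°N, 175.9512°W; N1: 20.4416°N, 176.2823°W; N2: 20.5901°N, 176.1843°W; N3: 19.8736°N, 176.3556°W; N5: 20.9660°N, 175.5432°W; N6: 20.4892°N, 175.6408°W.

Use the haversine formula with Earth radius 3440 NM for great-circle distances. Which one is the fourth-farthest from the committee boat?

N5

Distances from the committee boat (20.3681°N, 175.5684°W):
N3: 53.4 NM
N1: 40.4 NM
N2: 37.1 NM
N5: 35.9 NM
N4: 24.8 NM
N6: 8.3 NM
The fourth-farthest is N5 at 35.9 NM.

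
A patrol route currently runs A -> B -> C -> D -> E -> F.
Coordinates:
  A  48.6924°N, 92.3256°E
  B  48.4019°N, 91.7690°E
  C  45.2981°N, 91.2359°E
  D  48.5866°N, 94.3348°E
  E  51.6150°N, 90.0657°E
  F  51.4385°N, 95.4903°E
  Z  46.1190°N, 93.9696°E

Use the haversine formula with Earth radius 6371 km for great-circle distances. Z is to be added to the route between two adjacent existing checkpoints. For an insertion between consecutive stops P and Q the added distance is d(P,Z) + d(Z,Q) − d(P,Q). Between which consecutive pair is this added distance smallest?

Added distance for inserting Z between each consecutive pair:
A–B: 562.9 km
B–C: 186.9 km
C–D: 72.1 km
D–E: 496.2 km
E–F: 900.5 km
Smallest added distance is 72.1 km, inserting between C and D.

between C and D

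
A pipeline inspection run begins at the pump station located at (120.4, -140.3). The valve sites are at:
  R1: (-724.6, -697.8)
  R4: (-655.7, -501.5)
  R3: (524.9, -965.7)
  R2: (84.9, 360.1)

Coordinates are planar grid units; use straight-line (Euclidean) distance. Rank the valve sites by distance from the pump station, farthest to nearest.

Distances from the pump station:
R1 (-724.6, -697.8): 1012.3
R3 (524.9, -965.7): 919.2
R4 (-655.7, -501.5): 856.0
R2 (84.9, 360.1): 501.7

R1, R3, R4, R2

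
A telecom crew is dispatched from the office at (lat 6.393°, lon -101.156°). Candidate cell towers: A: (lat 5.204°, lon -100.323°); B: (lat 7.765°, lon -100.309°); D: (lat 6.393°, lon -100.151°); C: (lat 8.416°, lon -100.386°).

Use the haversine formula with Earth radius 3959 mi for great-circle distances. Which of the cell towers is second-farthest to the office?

Distance to each, sorted:
C: 149.4 mi
B: 111.2 mi
A: 100.1 mi
D: 69.0 mi
The second-farthest is B at 111.2 mi.

B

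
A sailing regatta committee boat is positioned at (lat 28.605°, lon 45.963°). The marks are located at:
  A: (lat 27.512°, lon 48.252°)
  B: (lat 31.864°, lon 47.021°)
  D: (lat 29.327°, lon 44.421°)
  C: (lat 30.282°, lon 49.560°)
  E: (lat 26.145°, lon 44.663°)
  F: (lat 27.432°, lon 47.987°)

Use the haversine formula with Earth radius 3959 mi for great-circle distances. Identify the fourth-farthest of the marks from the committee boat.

Distance to each, sorted:
C: 245.5 mi
B: 233.9 mi
E: 187.8 mi
A: 158.7 mi
F: 147.7 mi
D: 105.7 mi
The fourth-farthest is A at 158.7 mi.

A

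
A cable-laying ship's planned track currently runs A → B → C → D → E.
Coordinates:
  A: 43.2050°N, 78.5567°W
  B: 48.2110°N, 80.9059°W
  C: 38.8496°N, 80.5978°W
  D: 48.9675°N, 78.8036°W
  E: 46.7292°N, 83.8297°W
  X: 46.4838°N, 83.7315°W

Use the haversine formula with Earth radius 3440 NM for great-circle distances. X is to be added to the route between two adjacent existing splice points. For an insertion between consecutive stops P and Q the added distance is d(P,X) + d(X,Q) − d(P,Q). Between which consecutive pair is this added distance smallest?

between D and E

Added distance for inserting X between each consecutive pair:
A–B: 133.9 NM
B–C: 71.2 NM
C–D: 114.9 NM
D–E: 20.9 NM
Smallest added distance is 20.9 NM, inserting between D and E.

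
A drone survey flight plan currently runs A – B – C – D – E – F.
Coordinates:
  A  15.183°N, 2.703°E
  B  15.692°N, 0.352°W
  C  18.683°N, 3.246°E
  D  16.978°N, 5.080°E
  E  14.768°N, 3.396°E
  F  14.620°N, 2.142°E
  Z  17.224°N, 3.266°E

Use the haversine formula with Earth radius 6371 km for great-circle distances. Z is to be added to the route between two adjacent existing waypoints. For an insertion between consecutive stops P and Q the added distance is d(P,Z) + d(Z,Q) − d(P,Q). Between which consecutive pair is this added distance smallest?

Added distance for inserting Z between each consecutive pair:
A–B: 324.2 km
B–C: 77.4 km
C–D: 85.6 km
D–E: 163.5 km
E–F: 451.1 km
Smallest added distance is 77.4 km, inserting between B and C.

between B and C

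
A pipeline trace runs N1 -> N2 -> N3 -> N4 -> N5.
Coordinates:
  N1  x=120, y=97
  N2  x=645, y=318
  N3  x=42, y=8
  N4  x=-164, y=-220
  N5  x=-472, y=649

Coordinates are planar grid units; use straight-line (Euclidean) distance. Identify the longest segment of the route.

N4–N5

Leg distances:
N1→N2: 569.6
N2→N3: 678.0
N3→N4: 307.3
N4→N5: 922.0
The longest leg is N4–N5 at 922.0.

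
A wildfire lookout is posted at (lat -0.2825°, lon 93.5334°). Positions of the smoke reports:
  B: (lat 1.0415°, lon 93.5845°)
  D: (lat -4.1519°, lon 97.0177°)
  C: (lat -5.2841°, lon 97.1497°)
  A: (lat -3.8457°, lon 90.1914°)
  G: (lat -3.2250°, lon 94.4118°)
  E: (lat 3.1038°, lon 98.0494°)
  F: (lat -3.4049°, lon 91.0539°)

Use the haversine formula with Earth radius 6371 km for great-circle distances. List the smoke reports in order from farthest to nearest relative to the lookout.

C, E, D, A, F, G, B

Distance from the lookout at (lat -0.2825°, lon 93.5334°) to each:
C (lat -5.2841°, lon 97.1497°): 685.9 km
E (lat 3.1038°, lon 98.0494°): 627.5 km
D (lat -4.1519°, lon 97.0177°): 578.7 km
A (lat -3.8457°, lon 90.1914°): 543.0 km
F (lat -3.4049°, lon 91.0539°): 443.2 km
G (lat -3.2250°, lon 94.4118°): 341.4 km
B (lat 1.0415°, lon 93.5845°): 147.3 km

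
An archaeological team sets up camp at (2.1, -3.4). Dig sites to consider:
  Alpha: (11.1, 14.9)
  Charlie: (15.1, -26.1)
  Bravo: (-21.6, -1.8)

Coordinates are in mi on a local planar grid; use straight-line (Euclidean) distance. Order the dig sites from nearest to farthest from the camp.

Distances from the camp:
Alpha (11.1, 14.9): 20.4 mi
Bravo (-21.6, -1.8): 23.8 mi
Charlie (15.1, -26.1): 26.2 mi

Alpha, Bravo, Charlie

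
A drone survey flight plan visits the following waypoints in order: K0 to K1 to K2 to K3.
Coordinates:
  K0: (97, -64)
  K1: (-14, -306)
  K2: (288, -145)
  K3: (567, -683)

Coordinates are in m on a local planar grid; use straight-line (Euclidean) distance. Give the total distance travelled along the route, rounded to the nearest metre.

1215 m

Leg distances:
K0→K1: 266.2 m  (cumulative 266.2 m)
K1→K2: 342.2 m  (cumulative 608.5 m)
K2→K3: 606.0 m  (cumulative 1214.5 m)
Total route length ≈ 1215 m.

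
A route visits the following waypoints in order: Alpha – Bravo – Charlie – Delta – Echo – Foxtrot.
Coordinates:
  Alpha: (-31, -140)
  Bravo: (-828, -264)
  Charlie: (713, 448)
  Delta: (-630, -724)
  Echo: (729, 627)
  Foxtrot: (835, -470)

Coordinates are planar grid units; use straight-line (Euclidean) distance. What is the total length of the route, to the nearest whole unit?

7305

Leg distances:
Alpha→Bravo: 806.6  (cumulative 806.6)
Bravo→Charlie: 1697.5  (cumulative 2504.1)
Charlie→Delta: 1782.5  (cumulative 4286.6)
Delta→Echo: 1916.3  (cumulative 6202.9)
Echo→Foxtrot: 1102.1  (cumulative 7305.0)
Total route length ≈ 7305.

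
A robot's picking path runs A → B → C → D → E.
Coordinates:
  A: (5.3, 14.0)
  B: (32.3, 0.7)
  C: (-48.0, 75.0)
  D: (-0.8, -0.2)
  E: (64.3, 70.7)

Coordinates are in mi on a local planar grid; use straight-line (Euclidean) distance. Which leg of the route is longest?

B–C

Leg distances:
A→B: 30.1 mi
B→C: 109.4 mi
C→D: 88.8 mi
D→E: 96.3 mi
The longest leg is B–C at 109.4 mi.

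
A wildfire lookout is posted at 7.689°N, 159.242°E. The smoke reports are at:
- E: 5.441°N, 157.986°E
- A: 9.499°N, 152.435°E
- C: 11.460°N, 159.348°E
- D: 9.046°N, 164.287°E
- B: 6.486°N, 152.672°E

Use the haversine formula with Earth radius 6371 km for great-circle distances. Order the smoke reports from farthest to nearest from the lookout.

Distance from the lookout at 7.689°N, 159.242°E to each:
A 9.499°N, 152.435°E: 775.0 km
B 6.486°N, 152.672°E: 737.2 km
D 9.046°N, 164.287°E: 575.1 km
C 11.460°N, 159.348°E: 419.5 km
E 5.441°N, 157.986°E: 285.9 km

A, B, D, C, E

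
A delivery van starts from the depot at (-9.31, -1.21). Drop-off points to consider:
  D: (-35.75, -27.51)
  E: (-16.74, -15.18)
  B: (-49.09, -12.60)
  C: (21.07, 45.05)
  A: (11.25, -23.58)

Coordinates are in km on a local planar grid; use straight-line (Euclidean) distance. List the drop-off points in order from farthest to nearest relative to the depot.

Computing each straight-line distance from (-9.31, -1.21):
C (21.07, 45.05): 55.3 km
B (-49.09, -12.60): 41.4 km
D (-35.75, -27.51): 37.3 km
A (11.25, -23.58): 30.4 km
E (-16.74, -15.18): 15.8 km

C, B, D, A, E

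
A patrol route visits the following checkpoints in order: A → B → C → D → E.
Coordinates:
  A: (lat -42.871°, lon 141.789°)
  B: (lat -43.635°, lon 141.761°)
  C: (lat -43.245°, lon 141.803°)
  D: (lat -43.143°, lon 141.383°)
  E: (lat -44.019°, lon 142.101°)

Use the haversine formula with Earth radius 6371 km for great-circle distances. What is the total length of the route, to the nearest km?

Leg distances:
A→B: 85.0 km  (cumulative 85.0 km)
B→C: 43.5 km  (cumulative 128.5 km)
C→D: 35.9 km  (cumulative 164.4 km)
D→E: 113.3 km  (cumulative 277.6 km)
Total route length ≈ 278 km.

278 km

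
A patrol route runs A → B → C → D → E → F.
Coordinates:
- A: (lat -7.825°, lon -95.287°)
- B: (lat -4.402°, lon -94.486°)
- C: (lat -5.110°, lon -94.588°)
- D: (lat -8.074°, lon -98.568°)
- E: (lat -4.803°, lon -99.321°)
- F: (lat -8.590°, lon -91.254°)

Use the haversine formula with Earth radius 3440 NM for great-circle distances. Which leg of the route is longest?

E–F

Leg distances:
A→B: 211.0 NM
B→C: 42.9 NM
C→D: 296.7 NM
D→E: 201.5 NM
E→F: 532.0 NM
The longest leg is E–F at 532.0 NM.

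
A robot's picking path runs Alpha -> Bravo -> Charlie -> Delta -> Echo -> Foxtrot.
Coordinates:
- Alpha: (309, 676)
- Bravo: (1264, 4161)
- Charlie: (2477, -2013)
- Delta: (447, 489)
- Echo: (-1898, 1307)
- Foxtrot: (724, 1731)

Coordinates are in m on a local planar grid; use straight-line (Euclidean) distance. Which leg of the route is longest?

Leg distances:
Alpha→Bravo: 3613.5 m
Bravo→Charlie: 6292.0 m
Charlie→Delta: 3221.9 m
Delta→Echo: 2483.6 m
Echo→Foxtrot: 2656.1 m
The longest leg is Bravo–Charlie at 6292.0 m.

Bravo–Charlie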